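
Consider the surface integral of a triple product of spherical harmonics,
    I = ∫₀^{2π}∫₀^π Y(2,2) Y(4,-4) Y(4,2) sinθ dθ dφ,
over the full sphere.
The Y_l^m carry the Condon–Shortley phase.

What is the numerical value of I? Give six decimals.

-0.106180

Rules hold: Σm=0, L=10 even, 2≤4≤6.
N = 5·9·9 = 405
Δ = 2!·2!·6!/11! = 1/13860
Racah Σ t=0..2: t=0:+1/192 t=1:−1/36 t=2:+1/192 = -5/288
⇒ 3j(2 4 4; 0 0 0)² = 20/693, sgn -1
Racah Σ t=0..0: t=0:+1/2880 = 1/2880
⇒ 3j(2 4 4; 2 -4 2)² = 2/165, sgn +1
4πI² = N·(3j₀)²·(3jₘ)² = 120/847
I = -1·√(0.141677/4π) = -0.10618031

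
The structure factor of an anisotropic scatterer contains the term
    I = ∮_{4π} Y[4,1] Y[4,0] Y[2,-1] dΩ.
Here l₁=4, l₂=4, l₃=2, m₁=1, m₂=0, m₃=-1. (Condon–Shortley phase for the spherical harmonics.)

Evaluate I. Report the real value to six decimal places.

Rules hold: Σm=0, L=10 even, 0≤2≤8.
N = 9·9·5 = 405
Δ = 6!·2!·2!/11! = 1/13860
Racah Σ t=2..4: t=2:+1/192 t=3:−1/36 t=4:+1/192 = -5/288
⇒ 3j(4 4 2; 0 0 0)² = 20/693, sgn -1
Racah Σ t=2..3: t=2:+1/96 t=3:−1/72 = -1/288
⇒ 3j(4 4 2; 1 0 -1)² = 1/462, sgn +1
4πI² = N·(3j₀)²·(3jₘ)² = 150/5929
I = -1·√(0.0252994/4π) = -0.04486937

-0.044869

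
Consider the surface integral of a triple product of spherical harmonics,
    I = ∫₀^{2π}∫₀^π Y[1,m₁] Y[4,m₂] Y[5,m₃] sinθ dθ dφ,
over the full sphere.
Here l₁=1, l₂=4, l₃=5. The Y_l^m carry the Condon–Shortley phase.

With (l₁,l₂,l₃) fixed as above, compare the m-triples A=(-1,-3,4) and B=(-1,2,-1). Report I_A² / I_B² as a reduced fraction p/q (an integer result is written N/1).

6/1

Same 1,4,5: normalisation and zero-m 3j drop out of the ratio.
A: Δ: 0! 2! 8! / 11! → 1/495; sum: t=0:+1/10080 = 1/10080; 3j²(1 4 5; -1 -3 4) = Δ·Π!·Σ² = 4/55  (sign -1)
B: Δ: 0! 2! 8! / 11! → 1/495; sum: t=0:+1/2880 = 1/2880; 3j²(1 4 5; -1 2 -1) = Δ·Π!·Σ² = 2/165  (sign +1)
I_A²/I_B² = (4/55)/(2/165) = 6/1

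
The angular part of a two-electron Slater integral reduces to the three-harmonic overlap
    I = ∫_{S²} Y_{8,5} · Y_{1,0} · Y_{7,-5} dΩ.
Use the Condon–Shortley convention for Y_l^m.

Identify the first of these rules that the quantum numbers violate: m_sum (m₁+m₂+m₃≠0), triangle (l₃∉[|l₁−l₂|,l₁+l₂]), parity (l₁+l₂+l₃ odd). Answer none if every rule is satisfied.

Σmᵢ = 0  ✓
l₃∈[|l₁−l₂|,l₁+l₂]=[7,9], have l₃=7  ✓
Σlᵢ = 16 ⇒ even  ✓

none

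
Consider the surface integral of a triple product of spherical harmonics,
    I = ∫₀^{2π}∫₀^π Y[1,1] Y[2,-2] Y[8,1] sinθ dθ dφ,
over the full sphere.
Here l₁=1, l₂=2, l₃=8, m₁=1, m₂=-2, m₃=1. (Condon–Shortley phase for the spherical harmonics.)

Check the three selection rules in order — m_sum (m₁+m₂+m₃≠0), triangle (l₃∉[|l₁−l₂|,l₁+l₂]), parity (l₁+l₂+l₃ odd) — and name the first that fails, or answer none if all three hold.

triangle

Σmᵢ = 0  ✓
l₃∈[|l₁−l₂|,l₁+l₂]=[1,3], have l₃=8  ✗
Σlᵢ = 11 ⇒ odd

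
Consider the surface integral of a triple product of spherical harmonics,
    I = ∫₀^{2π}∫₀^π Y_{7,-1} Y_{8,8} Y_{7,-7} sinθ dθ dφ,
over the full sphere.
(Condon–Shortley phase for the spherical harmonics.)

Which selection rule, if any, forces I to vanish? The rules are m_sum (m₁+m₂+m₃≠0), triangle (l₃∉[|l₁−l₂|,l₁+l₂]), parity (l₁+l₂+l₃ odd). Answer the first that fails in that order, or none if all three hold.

m₁+m₂+m₃ = -1 + 8 − 7 = 0  ✓
triangle: |7−8|=1 ≤ l₃=7 ≤ 7+8=15  ✓
parity: l₁+l₂+l₃ = 22 is even  ✓

none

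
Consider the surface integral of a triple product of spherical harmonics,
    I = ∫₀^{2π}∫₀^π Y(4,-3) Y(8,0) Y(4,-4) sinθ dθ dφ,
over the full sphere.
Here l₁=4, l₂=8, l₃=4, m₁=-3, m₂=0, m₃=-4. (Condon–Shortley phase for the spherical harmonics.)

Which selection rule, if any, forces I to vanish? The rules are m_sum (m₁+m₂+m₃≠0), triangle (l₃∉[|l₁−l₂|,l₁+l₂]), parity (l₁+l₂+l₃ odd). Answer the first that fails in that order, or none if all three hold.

m_sum

m₁+m₂+m₃ = -3 + 0 − 4 = -7  ✗
triangle: |4−8|=4 ≤ l₃=4 ≤ 4+8=12
parity: l₁+l₂+l₃ = 16 is even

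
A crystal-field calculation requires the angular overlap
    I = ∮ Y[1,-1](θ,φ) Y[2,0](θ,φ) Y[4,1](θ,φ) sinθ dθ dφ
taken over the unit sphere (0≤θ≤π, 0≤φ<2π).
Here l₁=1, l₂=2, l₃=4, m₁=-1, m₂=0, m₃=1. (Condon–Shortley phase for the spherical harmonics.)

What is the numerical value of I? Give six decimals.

|1−2|≤4≤1+2 violated ⇒ I = 0

0.000000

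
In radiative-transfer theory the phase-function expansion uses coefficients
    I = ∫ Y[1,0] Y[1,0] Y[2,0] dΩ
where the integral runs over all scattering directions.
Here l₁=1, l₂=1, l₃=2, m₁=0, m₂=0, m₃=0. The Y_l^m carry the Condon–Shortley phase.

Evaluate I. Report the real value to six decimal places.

Checks pass: Σm=0; 4 even; l₃=2∈[0,2].
(2·1+1)(2·1+1)(2·2+1) = 45
Δ: 0! 2! 2! / 5! → 1/30
sum: t=0:+1/1 = 1/1
3j²(1 1 2; 0 0 0) = Δ·Π!·Σ² = 2/15  (sign +1)
(m-triple is (0,0,0) — same symbol as above.)
combine: 4πI² = 45·2/15·2/15 = 4/5
take √, sign +1: I = 0.25231325

0.252313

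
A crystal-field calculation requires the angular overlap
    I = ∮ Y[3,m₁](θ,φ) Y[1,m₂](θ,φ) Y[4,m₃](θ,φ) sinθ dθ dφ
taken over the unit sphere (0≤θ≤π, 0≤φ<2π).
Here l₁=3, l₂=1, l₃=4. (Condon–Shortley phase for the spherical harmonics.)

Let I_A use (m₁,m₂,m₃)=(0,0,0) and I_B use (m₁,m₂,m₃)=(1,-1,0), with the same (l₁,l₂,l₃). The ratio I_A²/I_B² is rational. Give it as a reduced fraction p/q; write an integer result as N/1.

8/3

l's match ⇒ only the (l;m) 3-j factors differ between A and B.
A: triangle coeff Δ(3,1,4) = 1/252; Σ_t [0,0]: t=0:+1/36 = 1/36; (3j)²=4/63 [(3 1 4; 0 0 0)], sign=+1
B: triangle coeff Δ(3,1,4) = 1/252; Σ_t [0,0]: t=0:+1/96 = 1/96; (3j)²=1/42 [(3 1 4; 1 -1 0)], sign=+1
I_A²/I_B² = (4/63)/(1/42) = 8/3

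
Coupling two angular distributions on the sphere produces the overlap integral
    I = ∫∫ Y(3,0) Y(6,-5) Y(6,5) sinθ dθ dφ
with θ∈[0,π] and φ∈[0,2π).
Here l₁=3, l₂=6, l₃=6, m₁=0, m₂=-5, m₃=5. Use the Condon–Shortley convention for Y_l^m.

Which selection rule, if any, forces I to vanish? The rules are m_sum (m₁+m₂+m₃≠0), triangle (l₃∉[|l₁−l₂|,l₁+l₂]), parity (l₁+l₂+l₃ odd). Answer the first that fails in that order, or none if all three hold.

parity

Σmᵢ = 0  ✓
l₃∈[|l₁−l₂|,l₁+l₂]=[3,9], have l₃=6  ✓
Σlᵢ = 15 ⇒ odd  ✗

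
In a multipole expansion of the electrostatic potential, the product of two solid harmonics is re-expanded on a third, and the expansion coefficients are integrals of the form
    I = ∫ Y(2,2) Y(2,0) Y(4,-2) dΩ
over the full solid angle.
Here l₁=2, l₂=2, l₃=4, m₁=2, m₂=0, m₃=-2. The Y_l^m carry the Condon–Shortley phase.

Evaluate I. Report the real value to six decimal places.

0.156078

Checks pass: Σm=0; 8 even; l₃=4∈[0,4].
(2·2+1)(2·2+1)(2·4+1) = 225
Δ: 0! 4! 4! / 9! → 1/630
sum: t=0:+1/16 = 1/16
3j²(2 2 4; 0 0 0) = Δ·Π!·Σ² = 2/35  (sign +1)
sum: t=0:+1/96 = 1/96
3j²(2 2 4; 2 0 -2) = Δ·Π!·Σ² = 1/42  (sign +1)
combine: 4πI² = 225·2/35·1/42 = 15/49
take √, sign +1: I = 0.15607835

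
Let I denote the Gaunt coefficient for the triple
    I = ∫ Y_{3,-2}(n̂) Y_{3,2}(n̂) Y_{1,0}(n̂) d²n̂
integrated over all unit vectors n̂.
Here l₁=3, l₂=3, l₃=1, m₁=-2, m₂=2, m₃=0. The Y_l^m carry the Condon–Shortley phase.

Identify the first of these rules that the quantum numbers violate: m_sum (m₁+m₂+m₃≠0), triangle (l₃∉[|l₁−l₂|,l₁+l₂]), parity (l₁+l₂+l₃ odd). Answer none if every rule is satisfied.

parity

azimuthal sum: -2 + 2 + 0 = 0  ✓
0 ≤ 1 ≤ 6 (triangle on l)  ✓
L = 3 + 3 + 1 = 7 (odd)  ✗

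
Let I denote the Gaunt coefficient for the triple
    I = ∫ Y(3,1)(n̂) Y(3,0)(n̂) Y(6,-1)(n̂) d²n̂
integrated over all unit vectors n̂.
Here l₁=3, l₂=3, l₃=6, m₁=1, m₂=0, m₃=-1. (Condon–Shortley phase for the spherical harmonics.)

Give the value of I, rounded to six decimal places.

-0.221775

Checks pass: Σm=0; 12 even; l₃=6∈[0,6].
(2·3+1)(2·3+1)(2·6+1) = 637
Δ: 0! 6! 6! / 13! → 1/12012
sum: t=0:+1/1296 = 1/1296
3j²(3 3 6; 0 0 0) = Δ·Π!·Σ² = 100/3003  (sign +1)
sum: t=0:+1/1728 = 1/1728
3j²(3 3 6; 1 0 -1) = Δ·Π!·Σ² = 25/858  (sign -1)
combine: 4πI² = 637·100/3003·25/858 = 8750/14157
take √, sign -1: I = -0.22177545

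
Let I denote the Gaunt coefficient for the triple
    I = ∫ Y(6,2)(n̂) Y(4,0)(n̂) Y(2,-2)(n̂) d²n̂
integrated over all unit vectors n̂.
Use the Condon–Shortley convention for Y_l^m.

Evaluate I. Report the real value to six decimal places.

m-sum 0 ✓  L=12 even ✓  2≤2≤10 ✓
Π(2lᵢ+1) = 13×9×5 = 585
triangle coeff Δ(6,4,2) = 1/6435
Σ_t [4,4]: t=4:+1/2304 = 1/2304
(3j)²=5/143 [(6 4 2; 0 0 0)], sign=+1
Σ_t [4,4]: t=4:+1/13824 = 1/13824
(3j)²=14/1287 [(6 4 2; 2 0 -2)], sign=+1
⇒ 4πI² = 350/1573
I = (+1)√(350/1573/(4π)) = 0.13306527

0.133065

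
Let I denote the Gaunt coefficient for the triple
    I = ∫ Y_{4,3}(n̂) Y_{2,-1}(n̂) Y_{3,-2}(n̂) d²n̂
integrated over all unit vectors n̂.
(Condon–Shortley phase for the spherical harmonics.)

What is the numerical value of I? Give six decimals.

L=9 odd ⇒ parity kills the (l;000) factor ⇒ I = 0

0.000000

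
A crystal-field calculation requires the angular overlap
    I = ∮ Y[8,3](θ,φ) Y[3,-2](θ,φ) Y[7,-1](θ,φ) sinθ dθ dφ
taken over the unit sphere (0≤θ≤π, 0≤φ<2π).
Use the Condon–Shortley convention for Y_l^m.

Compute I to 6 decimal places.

0.039939

m-sum 0 ✓  L=18 even ✓  5≤7≤11 ✓
Π(2lᵢ+1) = 17×7×15 = 1785
triangle coeff Δ(8,3,7) = 1/5290740
Σ_t [1,3]: t=1:−1/7257600 t=2:+1/2073600 t=3:−1/7257600 = 1/4838400
(3j)²=252/20995 [(8 3 7; 0 0 0)], sign=-1
Σ_t [0,1]: t=0:+1/14515200 t=1:−1/11612160 = -1/58060800
(3j)²=55/58786 [(8 3 7; 3 -2 -1)], sign=-1
⇒ 4πI² = 20790/1037153
I = (+1)√(20790/1037153/(4π)) = 0.03993934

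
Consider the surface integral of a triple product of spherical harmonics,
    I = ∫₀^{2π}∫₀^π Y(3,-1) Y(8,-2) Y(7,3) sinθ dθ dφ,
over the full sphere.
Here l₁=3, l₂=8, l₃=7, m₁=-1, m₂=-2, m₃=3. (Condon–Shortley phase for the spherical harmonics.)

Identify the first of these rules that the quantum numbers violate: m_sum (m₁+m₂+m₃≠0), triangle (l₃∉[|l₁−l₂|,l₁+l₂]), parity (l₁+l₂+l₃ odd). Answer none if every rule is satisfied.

azimuthal sum: -1 − 2 + 3 = 0  ✓
5 ≤ 7 ≤ 11 (triangle on l)  ✓
L = 3 + 8 + 7 = 18 (even)  ✓

none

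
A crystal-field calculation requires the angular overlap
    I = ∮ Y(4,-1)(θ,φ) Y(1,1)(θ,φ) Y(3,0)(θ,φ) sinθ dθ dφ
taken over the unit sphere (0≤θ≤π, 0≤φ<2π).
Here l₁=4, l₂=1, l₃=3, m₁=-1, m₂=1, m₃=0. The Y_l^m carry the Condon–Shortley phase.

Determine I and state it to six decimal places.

-0.194664

Rules hold: Σm=0, L=8 even, 3≤3≤5.
N = 9·3·7 = 189
Δ = 2!·6!·0!/9! = 1/252
Racah Σ t=1..1: t=1:−1/36 = -1/36
⇒ 3j(4 1 3; 0 0 0)² = 4/63, sgn +1
Racah Σ t=2..2: t=2:+1/72 = 1/72
⇒ 3j(4 1 3; -1 1 0)² = 5/126, sgn -1
4πI² = N·(3j₀)²·(3jₘ)² = 10/21
I = -1·√(0.47619/4π) = -0.19466390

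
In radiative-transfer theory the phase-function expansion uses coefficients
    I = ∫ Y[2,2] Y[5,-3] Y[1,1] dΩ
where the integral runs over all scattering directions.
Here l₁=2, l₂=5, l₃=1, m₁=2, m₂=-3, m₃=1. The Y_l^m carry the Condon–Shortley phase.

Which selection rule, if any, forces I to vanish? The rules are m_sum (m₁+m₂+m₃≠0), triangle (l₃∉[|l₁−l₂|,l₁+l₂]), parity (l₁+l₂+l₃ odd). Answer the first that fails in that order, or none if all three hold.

triangle

azimuthal sum: 2 − 3 + 1 = 0  ✓
3 ≤ 1 ≤ 7 (triangle on l)  ✗
L = 2 + 5 + 1 = 8 (even)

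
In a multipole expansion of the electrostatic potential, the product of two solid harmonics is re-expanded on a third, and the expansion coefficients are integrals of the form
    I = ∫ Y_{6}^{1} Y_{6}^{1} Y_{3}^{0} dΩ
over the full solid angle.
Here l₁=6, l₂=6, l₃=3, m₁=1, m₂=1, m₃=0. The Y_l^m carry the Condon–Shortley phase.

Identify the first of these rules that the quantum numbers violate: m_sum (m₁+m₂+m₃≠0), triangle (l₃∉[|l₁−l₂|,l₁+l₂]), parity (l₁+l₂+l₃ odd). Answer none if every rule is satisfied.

m₁+m₂+m₃ = 1 + 1 + 0 = 2  ✗
triangle: |6−6|=0 ≤ l₃=3 ≤ 6+6=12
parity: l₁+l₂+l₃ = 15 is odd

m_sum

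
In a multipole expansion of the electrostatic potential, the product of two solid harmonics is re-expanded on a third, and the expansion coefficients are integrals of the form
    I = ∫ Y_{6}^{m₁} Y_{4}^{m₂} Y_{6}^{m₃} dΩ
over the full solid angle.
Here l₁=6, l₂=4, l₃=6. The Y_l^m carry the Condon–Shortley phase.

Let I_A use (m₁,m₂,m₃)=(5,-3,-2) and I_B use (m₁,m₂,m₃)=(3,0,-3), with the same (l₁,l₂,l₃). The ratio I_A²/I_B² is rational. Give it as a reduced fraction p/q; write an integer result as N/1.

3773/972

Same 6,4,6: normalisation and zero-m 3j drop out of the ratio.
A: Δ: 4! 8! 4! / 17! → 1/15315300; sum: t=0:+1/725760 t=1:−1/5806080 = 1/829440; 3j²(6 4 6; 5 -3 -2) = Δ·Π!·Σ² = 49/2652  (sign +1)
B: Δ: 4! 8! 4! / 17! → 1/15315300; sum: t=0:+1/414720 t=1:−1/51840 t=2:+1/80640 t=3:−1/1451520 = -1/193536; 3j²(6 4 6; 3 0 -3) = Δ·Π!·Σ² = 81/17017  (sign +1)
I_A²/I_B² = (49/2652)/(81/17017) = 3773/972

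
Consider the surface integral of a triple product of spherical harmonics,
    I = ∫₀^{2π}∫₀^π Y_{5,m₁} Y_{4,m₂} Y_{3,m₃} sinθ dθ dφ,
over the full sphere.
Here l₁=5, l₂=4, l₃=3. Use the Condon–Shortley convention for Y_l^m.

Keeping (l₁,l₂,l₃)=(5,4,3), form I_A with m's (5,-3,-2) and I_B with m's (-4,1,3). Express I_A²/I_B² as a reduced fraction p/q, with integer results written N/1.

Same 5,4,3: normalisation and zero-m 3j drop out of the ratio.
A: Δ: 6! 4! 2! / 13! → 1/180180; sum: t=0:+1/17280 = 1/17280; 3j²(5 4 3; 5 -3 -2) = Δ·Π!·Σ² = 35/858  (sign -1)
B: Δ: 6! 4! 2! / 13! → 1/180180; sum: t=5:−1/5760 = -1/5760; 3j²(5 4 3; -4 1 3) = Δ·Π!·Σ² = 9/286  (sign -1)
I_A²/I_B² = (35/858)/(9/286) = 35/27

35/27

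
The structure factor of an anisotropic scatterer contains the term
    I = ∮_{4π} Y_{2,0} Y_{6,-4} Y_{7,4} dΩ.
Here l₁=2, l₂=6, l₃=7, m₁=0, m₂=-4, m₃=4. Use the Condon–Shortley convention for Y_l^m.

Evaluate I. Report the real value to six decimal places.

0.000000

l₁+l₂+l₃=15 is odd: 3j(l;000)=0 ⇒ I=0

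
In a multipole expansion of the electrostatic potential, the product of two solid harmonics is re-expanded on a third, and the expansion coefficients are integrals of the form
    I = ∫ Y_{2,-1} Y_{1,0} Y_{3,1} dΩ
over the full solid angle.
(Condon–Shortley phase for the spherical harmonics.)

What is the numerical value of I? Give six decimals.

Checks pass: Σm=0; 6 even; l₃=3∈[1,3].
(2·2+1)(2·1+1)(2·3+1) = 105
Δ: 0! 4! 2! / 7! → 1/105
sum: t=0:+1/4 = 1/4
3j²(2 1 3; 0 0 0) = Δ·Π!·Σ² = 3/35  (sign -1)
sum: t=0:+1/6 = 1/6
3j²(2 1 3; -1 0 1) = Δ·Π!·Σ² = 8/105  (sign +1)
combine: 4πI² = 105·3/35·8/105 = 24/35
take √, sign -1: I = -0.23359668

-0.233597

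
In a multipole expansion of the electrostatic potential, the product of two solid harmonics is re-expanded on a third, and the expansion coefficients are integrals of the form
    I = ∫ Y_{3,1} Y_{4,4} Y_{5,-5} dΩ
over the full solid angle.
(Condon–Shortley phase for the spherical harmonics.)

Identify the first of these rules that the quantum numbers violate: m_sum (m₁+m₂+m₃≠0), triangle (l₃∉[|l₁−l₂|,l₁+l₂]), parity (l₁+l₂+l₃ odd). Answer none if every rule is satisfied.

m₁+m₂+m₃ = 1 + 4 − 5 = 0  ✓
triangle: |3−4|=1 ≤ l₃=5 ≤ 3+4=7  ✓
parity: l₁+l₂+l₃ = 12 is even  ✓

none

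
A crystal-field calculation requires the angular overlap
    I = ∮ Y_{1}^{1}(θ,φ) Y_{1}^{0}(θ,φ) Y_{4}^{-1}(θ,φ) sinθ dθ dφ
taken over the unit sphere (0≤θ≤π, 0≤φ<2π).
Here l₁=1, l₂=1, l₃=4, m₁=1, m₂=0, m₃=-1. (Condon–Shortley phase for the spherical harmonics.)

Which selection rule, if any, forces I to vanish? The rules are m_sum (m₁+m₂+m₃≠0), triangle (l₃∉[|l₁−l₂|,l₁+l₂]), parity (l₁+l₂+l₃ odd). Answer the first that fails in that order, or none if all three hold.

triangle

azimuthal sum: 1 + 0 − 1 = 0  ✓
0 ≤ 4 ≤ 2 (triangle on l)  ✗
L = 1 + 1 + 4 = 6 (even)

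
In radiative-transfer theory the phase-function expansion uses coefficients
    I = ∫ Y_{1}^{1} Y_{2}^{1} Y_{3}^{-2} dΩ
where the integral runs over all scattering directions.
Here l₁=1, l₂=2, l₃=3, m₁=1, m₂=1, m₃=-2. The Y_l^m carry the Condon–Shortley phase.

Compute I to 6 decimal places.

Checks pass: Σm=0; 6 even; l₃=3∈[1,3].
(2·1+1)(2·2+1)(2·3+1) = 105
Δ: 0! 2! 4! / 7! → 1/105
sum: t=0:+1/4 = 1/4
3j²(1 2 3; 0 0 0) = Δ·Π!·Σ² = 3/35  (sign -1)
sum: t=0:+1/12 = 1/12
3j²(1 2 3; 1 1 -2) = Δ·Π!·Σ² = 2/21  (sign -1)
combine: 4πI² = 105·3/35·2/21 = 6/7
take √, sign +1: I = 0.26116903

0.261169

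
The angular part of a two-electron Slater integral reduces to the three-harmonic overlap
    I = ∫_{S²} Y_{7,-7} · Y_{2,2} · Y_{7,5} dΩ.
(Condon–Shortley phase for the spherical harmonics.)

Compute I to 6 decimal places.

m-sum 0 ✓  L=16 even ✓  5≤7≤9 ✓
Π(2lᵢ+1) = 15×5×15 = 1125
triangle coeff Δ(7,2,7) = 1/185640
Σ_t [0,2]: t=0:+1/2419200 t=1:−1/518400 t=2:+1/2419200 = -1/907200
(3j)²=56/3315 [(7 2 7; 0 0 0)], sign=+1
Σ_t [2,2]: t=2:+1/1916006400 = 1/1916006400
(3j)²=1/340 [(7 2 7; -7 2 5)], sign=+1
⇒ 4πI² = 210/3757
I = (+1)√(210/3757/(4π)) = 0.06669359

0.066694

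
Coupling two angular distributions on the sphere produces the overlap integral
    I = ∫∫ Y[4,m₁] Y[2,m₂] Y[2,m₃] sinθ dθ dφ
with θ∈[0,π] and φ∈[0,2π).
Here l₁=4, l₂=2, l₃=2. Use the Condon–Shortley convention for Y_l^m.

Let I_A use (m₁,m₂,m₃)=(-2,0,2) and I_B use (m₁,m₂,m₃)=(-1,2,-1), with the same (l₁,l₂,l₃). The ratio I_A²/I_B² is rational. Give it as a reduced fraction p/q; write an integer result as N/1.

Same 4,2,2: normalisation and zero-m 3j drop out of the ratio.
A: Δ: 4! 4! 0! / 9! → 1/630; sum: t=2:+1/96 = 1/96; 3j²(4 2 2; -2 0 2) = Δ·Π!·Σ² = 1/42  (sign +1)
B: Δ: 4! 4! 0! / 9! → 1/630; sum: t=4:+1/144 = 1/144; 3j²(4 2 2; -1 2 -1) = Δ·Π!·Σ² = 1/126  (sign -1)
I_A²/I_B² = (1/42)/(1/126) = 3/1

3/1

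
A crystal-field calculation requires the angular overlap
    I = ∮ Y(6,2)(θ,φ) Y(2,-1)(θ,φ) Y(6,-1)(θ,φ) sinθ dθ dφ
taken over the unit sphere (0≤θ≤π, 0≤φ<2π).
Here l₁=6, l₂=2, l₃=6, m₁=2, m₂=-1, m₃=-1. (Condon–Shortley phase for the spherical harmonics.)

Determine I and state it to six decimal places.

m-sum 0 ✓  L=14 even ✓  4≤6≤8 ✓
Π(2lᵢ+1) = 13×5×13 = 845
triangle coeff Δ(6,2,6) = 1/90090
Σ_t [0,2]: t=0:+1/69120 t=1:−1/14400 t=2:+1/69120 = -7/172800
(3j)²=14/715 [(6 2 6; 0 0 0)], sign=-1
Σ_t [0,1]: t=0:+1/34560 t=1:−1/60480 = 1/80640
(3j)²=6/1001 [(6 2 6; 2 -1 -1)], sign=-1
⇒ 4πI² = 12/121
I = (+1)√(12/121/(4π)) = 0.08883682

0.088837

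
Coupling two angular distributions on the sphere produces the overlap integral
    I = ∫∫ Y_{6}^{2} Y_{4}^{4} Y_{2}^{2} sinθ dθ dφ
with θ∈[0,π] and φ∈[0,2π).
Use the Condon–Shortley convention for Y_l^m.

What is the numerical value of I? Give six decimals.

2 + 4 + 2 = 8 ≠ 0: azimuthal integral kills it; I = 0

0.000000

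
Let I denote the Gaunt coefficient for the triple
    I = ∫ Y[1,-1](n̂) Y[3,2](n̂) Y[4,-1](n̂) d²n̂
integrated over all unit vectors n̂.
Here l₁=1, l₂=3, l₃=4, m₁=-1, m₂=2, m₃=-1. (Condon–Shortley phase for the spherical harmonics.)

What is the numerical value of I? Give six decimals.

Checks pass: Σm=0; 8 even; l₃=4∈[2,4].
(2·1+1)(2·3+1)(2·4+1) = 189
Δ: 0! 2! 6! / 9! → 1/252
sum: t=0:+1/36 = 1/36
3j²(1 3 4; 0 0 0) = Δ·Π!·Σ² = 4/63  (sign +1)
sum: t=0:+1/240 = 1/240
3j²(1 3 4; -1 2 -1) = Δ·Π!·Σ² = 1/84  (sign -1)
combine: 4πI² = 189·4/63·1/84 = 1/7
take √, sign -1: I = -0.10662181

-0.106622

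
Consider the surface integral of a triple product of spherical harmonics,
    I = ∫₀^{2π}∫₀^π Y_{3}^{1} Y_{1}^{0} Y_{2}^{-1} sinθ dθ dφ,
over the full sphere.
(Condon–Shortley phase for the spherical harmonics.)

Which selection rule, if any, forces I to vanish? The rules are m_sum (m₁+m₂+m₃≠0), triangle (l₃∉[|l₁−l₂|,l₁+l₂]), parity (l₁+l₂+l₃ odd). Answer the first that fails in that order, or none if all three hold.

m₁+m₂+m₃ = 1 + 0 − 1 = 0  ✓
triangle: |3−1|=2 ≤ l₃=2 ≤ 3+1=4  ✓
parity: l₁+l₂+l₃ = 6 is even  ✓

none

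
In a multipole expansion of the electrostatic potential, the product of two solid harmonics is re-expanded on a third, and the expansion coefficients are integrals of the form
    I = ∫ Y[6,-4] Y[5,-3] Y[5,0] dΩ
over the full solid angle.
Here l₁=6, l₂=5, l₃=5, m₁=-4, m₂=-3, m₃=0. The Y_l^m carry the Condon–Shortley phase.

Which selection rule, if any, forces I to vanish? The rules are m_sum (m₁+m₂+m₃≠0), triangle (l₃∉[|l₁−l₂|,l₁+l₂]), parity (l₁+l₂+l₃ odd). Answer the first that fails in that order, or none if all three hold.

m_sum

azimuthal sum: -4 − 3 + 0 = -7  ✗
1 ≤ 5 ≤ 11 (triangle on l)
L = 6 + 5 + 5 = 16 (even)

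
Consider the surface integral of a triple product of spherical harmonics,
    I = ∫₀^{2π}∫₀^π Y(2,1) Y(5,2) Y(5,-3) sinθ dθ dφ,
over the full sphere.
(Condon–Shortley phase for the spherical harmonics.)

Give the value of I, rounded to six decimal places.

-0.161739

Rules hold: Σm=0, L=12 even, 3≤5≤7.
N = 5·11·11 = 605
Δ = 2!·2!·8!/13! = 1/38610
Racah Σ t=0..2: t=0:+1/2880 t=1:−1/576 t=2:+1/2880 = -1/960
⇒ 3j(2 5 5; 0 0 0)² = 10/429, sgn +1
Racah Σ t=0..1: t=0:+1/10080 t=1:−1/2880 = -1/4032
⇒ 3j(2 5 5; 1 2 -3)² = 10/429, sgn -1
4πI² = N·(3j₀)²·(3jₘ)² = 500/1521
I = -1·√(0.328731/4π) = -0.16173926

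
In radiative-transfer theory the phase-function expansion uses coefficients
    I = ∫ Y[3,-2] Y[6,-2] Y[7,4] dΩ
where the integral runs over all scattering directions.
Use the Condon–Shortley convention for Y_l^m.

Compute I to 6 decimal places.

0.049256

m-sum 0 ✓  L=16 even ✓  3≤7≤9 ✓
Π(2lᵢ+1) = 7×13×15 = 1365
triangle coeff Δ(3,6,7) = 1/2042040
Σ_t [0,2]: t=0:+1/207360 t=1:−1/57600 t=2:+1/207360 = -1/129600
(3j)²=168/12155 [(3 6 7; 0 0 0)], sign=+1
Σ_t [1,2]: t=1:−1/725760 t=2:+1/967680 = -1/2903040
(3j)²=5/3094 [(3 6 7; -2 -2 4)], sign=+1
⇒ 4πI² = 1260/41327
I = (+1)√(1260/41327/(4π)) = 0.04925648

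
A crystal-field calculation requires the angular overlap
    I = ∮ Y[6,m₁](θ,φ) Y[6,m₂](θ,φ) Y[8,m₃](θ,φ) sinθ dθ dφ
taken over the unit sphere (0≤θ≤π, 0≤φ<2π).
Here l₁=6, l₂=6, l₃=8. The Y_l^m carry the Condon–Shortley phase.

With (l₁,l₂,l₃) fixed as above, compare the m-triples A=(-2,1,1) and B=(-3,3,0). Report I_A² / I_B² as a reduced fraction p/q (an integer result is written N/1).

3645/361

Same 6,6,8: normalisation and zero-m 3j drop out of the ratio.
A: Δ: 4! 8! 8! / 21! → 1/1309458150; sum: t=0:+1/4877107200 t=1:−1/43545600 t=2:+1/4147200 t=3:−1/2488320 t=4:+1/9953280 = -1/12042240; 3j²(6 6 8; -2 1 1) = Δ·Π!·Σ² = 3645/646646  (sign +1)
B: Δ: 4! 8! 8! / 21! → 1/1309458150; sum: t=1:−1/9754214400 t=2:+1/101606400 t=3:−1/12441600 t=4:+1/12441600 = 19/1950842880; 3j²(6 6 8; -3 3 0) = Δ·Π!·Σ² = 19/34034  (sign +1)
I_A²/I_B² = (3645/646646)/(19/34034) = 3645/361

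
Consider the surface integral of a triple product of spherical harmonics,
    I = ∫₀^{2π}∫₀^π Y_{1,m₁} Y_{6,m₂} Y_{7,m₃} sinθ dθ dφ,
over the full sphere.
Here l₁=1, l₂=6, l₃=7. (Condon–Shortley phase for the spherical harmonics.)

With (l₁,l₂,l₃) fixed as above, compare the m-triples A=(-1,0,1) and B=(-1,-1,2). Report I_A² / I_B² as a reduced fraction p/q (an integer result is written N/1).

Shared (l₁,l₂,l₃)=(1,6,7): N and (l;000)² cancel in I_A²/I_B².
A: Δ = 0!·2!·12!/15! = 1/1365; Racah Σ t=0..0: t=0:+1/1036800 = 1/1036800; ⇒ 3j(1 6 7; -1 0 1)² = 4/195, sgn +1
B: Δ = 0!·2!·12!/15! = 1/1365; Racah Σ t=0..0: t=0:+1/1209600 = 1/1209600; ⇒ 3j(1 6 7; -1 -1 2)² = 12/455, sgn -1
I_A²/I_B² = (4/195)/(12/455) = 7/9

7/9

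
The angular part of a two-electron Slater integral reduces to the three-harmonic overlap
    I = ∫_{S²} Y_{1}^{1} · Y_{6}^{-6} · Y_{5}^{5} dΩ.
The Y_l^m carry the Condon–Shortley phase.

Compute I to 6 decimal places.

0.331940

Checks pass: Σm=0; 12 even; l₃=5∈[5,7].
(2·1+1)(2·6+1)(2·5+1) = 429
Δ: 2! 0! 10! / 13! → 1/858
sum: t=1:−1/14400 = -1/14400
3j²(1 6 5; 0 0 0) = Δ·Π!·Σ² = 6/143  (sign +1)
sum: t=0:+1/7257600 = 1/7257600
3j²(1 6 5; 1 -6 5) = Δ·Π!·Σ² = 1/13  (sign +1)
combine: 4πI² = 429·6/143·1/13 = 18/13
take √, sign +1: I = 0.33194004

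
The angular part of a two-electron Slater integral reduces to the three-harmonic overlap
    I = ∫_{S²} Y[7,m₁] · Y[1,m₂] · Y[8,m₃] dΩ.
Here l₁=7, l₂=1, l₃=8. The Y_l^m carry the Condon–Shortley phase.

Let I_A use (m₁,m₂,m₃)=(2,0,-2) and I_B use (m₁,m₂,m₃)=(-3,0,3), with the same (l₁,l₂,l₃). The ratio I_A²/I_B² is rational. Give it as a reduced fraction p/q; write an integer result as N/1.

12/11

l's match ⇒ only the (l;m) 3-j factors differ between A and B.
A: triangle coeff Δ(7,1,8) = 1/2040; Σ_t [0,0]: t=0:+1/43545600 = 1/43545600; (3j)²=1/34 [(7 1 8; 2 0 -2)], sign=+1
B: triangle coeff Δ(7,1,8) = 1/2040; Σ_t [0,0]: t=0:+1/87091200 = 1/87091200; (3j)²=11/408 [(7 1 8; -3 0 3)], sign=-1
I_A²/I_B² = (1/34)/(11/408) = 12/11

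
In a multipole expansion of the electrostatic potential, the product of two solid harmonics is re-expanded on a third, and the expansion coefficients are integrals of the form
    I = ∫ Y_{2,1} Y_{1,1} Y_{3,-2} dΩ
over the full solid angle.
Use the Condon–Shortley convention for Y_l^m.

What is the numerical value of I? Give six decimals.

m-sum 0 ✓  L=6 even ✓  1≤3≤3 ✓
Π(2lᵢ+1) = 5×3×7 = 105
triangle coeff Δ(2,1,3) = 1/105
Σ_t [0,0]: t=0:+1/4 = 1/4
(3j)²=3/35 [(2 1 3; 0 0 0)], sign=-1
Σ_t [0,0]: t=0:+1/12 = 1/12
(3j)²=2/21 [(2 1 3; 1 1 -2)], sign=-1
⇒ 4πI² = 6/7
I = (+1)√(6/7/(4π)) = 0.26116903

0.261169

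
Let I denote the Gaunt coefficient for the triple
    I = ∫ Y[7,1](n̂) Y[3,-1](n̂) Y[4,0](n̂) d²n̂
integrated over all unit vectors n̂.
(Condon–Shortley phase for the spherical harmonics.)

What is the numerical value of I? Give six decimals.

-0.218337

Rules hold: Σm=0, L=14 even, 4≤4≤10.
N = 15·7·9 = 945
Δ = 6!·8!·0!/15! = 1/45045
Racah Σ t=3..3: t=3:−1/20736 = -1/20736
⇒ 3j(7 3 4; 0 0 0)² = 35/1287, sgn -1
Racah Σ t=2..2: t=2:+1/27648 = 1/27648
⇒ 3j(7 3 4; 1 -1 0)² = 10/429, sgn +1
4πI² = N·(3j₀)²·(3jₘ)² = 12250/20449
I = -1·√(0.599051/4π) = -0.21833687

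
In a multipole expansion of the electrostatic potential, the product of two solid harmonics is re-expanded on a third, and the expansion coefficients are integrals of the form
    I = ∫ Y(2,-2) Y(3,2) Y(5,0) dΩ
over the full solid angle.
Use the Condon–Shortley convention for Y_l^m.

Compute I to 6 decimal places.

Rules hold: Σm=0, L=10 even, 1≤5≤5.
N = 5·7·11 = 385
Δ = 0!·4!·6!/11! = 1/2310
Racah Σ t=0..0: t=0:+1/144 = 1/144
⇒ 3j(2 3 5; 0 0 0)² = 10/231, sgn -1
Racah Σ t=0..0: t=0:+1/2880 = 1/2880
⇒ 3j(2 3 5; -2 2 0)² = 1/462, sgn -1
4πI² = N·(3j₀)²·(3jₘ)² = 25/693
I = +1·√(0.036075/4π) = 0.05357948

0.053579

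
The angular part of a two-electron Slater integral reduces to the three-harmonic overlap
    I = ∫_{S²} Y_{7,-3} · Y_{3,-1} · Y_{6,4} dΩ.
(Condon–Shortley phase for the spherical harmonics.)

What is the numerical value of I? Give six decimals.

Rules hold: Σm=0, L=16 even, 4≤6≤10.
N = 15·7·13 = 1365
Δ = 4!·10!·2!/17! = 1/2042040
Racah Σ t=1..3: t=1:−1/207360 t=2:+1/57600 t=3:−1/207360 = 1/129600
⇒ 3j(7 3 6; 0 0 0)² = 168/12155, sgn +1
Racah Σ t=0..2: t=0:+1/174182400 t=1:−1/2177280 t=2:+1/645120 = 191/174182400
⇒ 3j(7 3 6; -3 -1 4)² = 36481/2042040, sgn +1
4πI² = N·(3j₀)²·(3jₘ)² = 766101/2272985
I = +1·√(0.337046/4π) = 0.16377205

0.163772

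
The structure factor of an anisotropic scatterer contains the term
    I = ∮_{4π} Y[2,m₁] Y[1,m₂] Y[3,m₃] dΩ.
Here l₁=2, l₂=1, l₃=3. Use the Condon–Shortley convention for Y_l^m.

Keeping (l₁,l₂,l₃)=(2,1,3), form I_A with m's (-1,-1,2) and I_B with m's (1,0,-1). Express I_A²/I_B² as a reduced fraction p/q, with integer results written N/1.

Shared (l₁,l₂,l₃)=(2,1,3): N and (l;000)² cancel in I_A²/I_B².
A: Δ = 0!·4!·2!/7! = 1/105; Racah Σ t=0..0: t=0:+1/12 = 1/12; ⇒ 3j(2 1 3; -1 -1 2)² = 2/21, sgn -1
B: Δ = 0!·4!·2!/7! = 1/105; Racah Σ t=0..0: t=0:+1/6 = 1/6; ⇒ 3j(2 1 3; 1 0 -1)² = 8/105, sgn +1
I_A²/I_B² = (2/21)/(8/105) = 5/4

5/4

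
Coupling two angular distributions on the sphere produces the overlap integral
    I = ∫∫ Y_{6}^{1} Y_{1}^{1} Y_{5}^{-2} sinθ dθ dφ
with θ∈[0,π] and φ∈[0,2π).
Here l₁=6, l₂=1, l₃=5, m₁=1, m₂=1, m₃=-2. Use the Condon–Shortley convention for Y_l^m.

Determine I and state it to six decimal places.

-0.129207

Rules hold: Σm=0, L=12 even, 5≤5≤7.
N = 13·3·11 = 429
Δ = 2!·10!·0!/13! = 1/858
Racah Σ t=1..1: t=1:−1/14400 = -1/14400
⇒ 3j(6 1 5; 0 0 0)² = 6/143, sgn +1
Racah Σ t=2..2: t=2:+1/60480 = 1/60480
⇒ 3j(6 1 5; 1 1 -2)² = 5/429, sgn -1
4πI² = N·(3j₀)²·(3jₘ)² = 30/143
I = -1·√(0.20979/4π) = -0.12920749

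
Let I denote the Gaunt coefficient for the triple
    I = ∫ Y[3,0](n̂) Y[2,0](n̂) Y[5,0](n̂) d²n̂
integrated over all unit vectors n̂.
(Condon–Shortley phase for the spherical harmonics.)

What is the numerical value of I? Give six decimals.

0.239615

Rules hold: Σm=0, L=10 even, 1≤5≤5.
N = 7·5·11 = 385
Δ = 0!·6!·4!/11! = 1/2310
Racah Σ t=0..0: t=0:+1/144 = 1/144
⇒ 3j(3 2 5; 0 0 0)² = 10/231, sgn -1
(m-triple is (0,0,0) — same symbol as above.)
4πI² = N·(3j₀)²·(3jₘ)² = 500/693
I = +1·√(0.721501/4π) = 0.23961470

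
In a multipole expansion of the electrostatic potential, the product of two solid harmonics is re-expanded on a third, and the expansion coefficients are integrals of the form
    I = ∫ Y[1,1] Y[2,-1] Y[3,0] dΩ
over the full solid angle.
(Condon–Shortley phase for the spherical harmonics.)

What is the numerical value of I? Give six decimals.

0.143048

m-sum 0 ✓  L=6 even ✓  1≤3≤3 ✓
Π(2lᵢ+1) = 3×5×7 = 105
triangle coeff Δ(1,2,3) = 1/105
Σ_t [0,0]: t=0:+1/4 = 1/4
(3j)²=3/35 [(1 2 3; 0 0 0)], sign=-1
Σ_t [0,0]: t=0:+1/12 = 1/12
(3j)²=1/35 [(1 2 3; 1 -1 0)], sign=-1
⇒ 4πI² = 9/35
I = (+1)√(9/35/(4π)) = 0.14304817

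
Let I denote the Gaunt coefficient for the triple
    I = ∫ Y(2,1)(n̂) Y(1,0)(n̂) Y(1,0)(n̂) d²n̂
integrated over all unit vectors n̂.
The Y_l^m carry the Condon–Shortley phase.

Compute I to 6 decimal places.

1 + 0 + 0 = 1 ≠ 0: azimuthal integral kills it; I = 0

0.000000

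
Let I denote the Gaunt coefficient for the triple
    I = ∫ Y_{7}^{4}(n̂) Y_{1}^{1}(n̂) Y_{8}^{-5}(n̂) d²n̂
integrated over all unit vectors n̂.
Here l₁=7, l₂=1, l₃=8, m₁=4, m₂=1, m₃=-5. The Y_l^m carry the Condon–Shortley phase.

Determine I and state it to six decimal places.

-0.270230

Checks pass: Σm=0; 16 even; l₃=8∈[6,8].
(2·7+1)(2·1+1)(2·8+1) = 765
Δ: 0! 14! 2! / 17! → 1/2040
sum: t=0:+1/25401600 = 1/25401600
3j²(7 1 8; 0 0 0) = Δ·Π!·Σ² = 8/255  (sign +1)
sum: t=0:+1/479001600 = 1/479001600
3j²(7 1 8; 4 1 -5) = Δ·Π!·Σ² = 13/340  (sign -1)
combine: 4πI² = 765·8/255·13/340 = 78/85
take √, sign -1: I = -0.27022959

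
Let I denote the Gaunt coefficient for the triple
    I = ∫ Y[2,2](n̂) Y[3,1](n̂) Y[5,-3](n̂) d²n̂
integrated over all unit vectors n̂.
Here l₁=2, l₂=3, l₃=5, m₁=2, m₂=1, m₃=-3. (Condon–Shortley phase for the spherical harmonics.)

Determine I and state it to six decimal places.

m-sum 0 ✓  L=10 even ✓  1≤5≤5 ✓
Π(2lᵢ+1) = 5×7×11 = 385
triangle coeff Δ(2,3,5) = 1/2310
Σ_t [0,0]: t=0:+1/144 = 1/144
(3j)²=10/231 [(2 3 5; 0 0 0)], sign=-1
Σ_t [0,0]: t=0:+1/1152 = 1/1152
(3j)²=1/33 [(2 3 5; 2 1 -3)], sign=+1
⇒ 4πI² = 50/99
I = (-1)√(50/99/(4π)) = -0.20047604

-0.200476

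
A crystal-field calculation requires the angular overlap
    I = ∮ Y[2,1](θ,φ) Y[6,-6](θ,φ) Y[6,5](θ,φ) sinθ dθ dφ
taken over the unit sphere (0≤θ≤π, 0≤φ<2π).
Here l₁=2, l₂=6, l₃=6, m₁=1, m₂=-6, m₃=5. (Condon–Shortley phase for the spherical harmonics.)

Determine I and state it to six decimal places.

0.178412

m-sum 0 ✓  L=14 even ✓  4≤6≤8 ✓
Π(2lᵢ+1) = 5×13×13 = 845
triangle coeff Δ(2,6,6) = 1/90090
Σ_t [0,2]: t=0:+1/69120 t=1:−1/14400 t=2:+1/69120 = -7/172800
(3j)²=14/715 [(2 6 6; 0 0 0)], sign=-1
Σ_t [0,0]: t=0:+1/7257600 = 1/7257600
(3j)²=11/455 [(2 6 6; 1 -6 5)], sign=-1
⇒ 4πI² = 2/5
I = (+1)√(2/5/(4π)) = 0.17841241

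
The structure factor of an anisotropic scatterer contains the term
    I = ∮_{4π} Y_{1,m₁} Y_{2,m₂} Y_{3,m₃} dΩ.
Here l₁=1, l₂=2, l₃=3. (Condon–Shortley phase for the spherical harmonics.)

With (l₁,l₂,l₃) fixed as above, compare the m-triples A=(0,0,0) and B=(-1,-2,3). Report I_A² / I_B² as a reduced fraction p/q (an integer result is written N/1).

3/5

l's match ⇒ only the (l;m) 3-j factors differ between A and B.
A: triangle coeff Δ(1,2,3) = 1/105; Σ_t [0,0]: t=0:+1/4 = 1/4; (3j)²=3/35 [(1 2 3; 0 0 0)], sign=-1
B: triangle coeff Δ(1,2,3) = 1/105; Σ_t [0,0]: t=0:+1/48 = 1/48; (3j)²=1/7 [(1 2 3; -1 -2 3)], sign=+1
I_A²/I_B² = (3/35)/(1/7) = 3/5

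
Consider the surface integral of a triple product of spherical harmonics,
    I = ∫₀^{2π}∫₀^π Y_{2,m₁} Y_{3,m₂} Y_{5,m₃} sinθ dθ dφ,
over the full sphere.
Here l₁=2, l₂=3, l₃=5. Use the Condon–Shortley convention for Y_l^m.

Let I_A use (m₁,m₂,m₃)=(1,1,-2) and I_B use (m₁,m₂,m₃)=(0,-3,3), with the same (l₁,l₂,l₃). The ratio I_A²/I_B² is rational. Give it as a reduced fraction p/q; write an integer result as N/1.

15/4

l's match ⇒ only the (l;m) 3-j factors differ between A and B.
A: triangle coeff Δ(2,3,5) = 1/2310; Σ_t [0,0]: t=0:+1/288 = 1/288; (3j)²=1/22 [(2 3 5; 1 1 -2)], sign=-1
B: triangle coeff Δ(2,3,5) = 1/2310; Σ_t [0,0]: t=0:+1/2880 = 1/2880; (3j)²=2/165 [(2 3 5; 0 -3 3)], sign=+1
I_A²/I_B² = (1/22)/(2/165) = 15/4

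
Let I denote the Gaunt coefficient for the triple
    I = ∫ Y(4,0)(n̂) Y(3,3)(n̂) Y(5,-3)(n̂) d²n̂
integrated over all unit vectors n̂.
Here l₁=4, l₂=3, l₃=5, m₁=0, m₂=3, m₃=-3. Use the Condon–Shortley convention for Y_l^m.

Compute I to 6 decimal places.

0.196280

m-sum 0 ✓  L=12 even ✓  1≤5≤7 ✓
Π(2lᵢ+1) = 9×7×11 = 693
triangle coeff Δ(4,3,5) = 1/180180
Σ_t [0,2]: t=0:+1/576 t=1:−1/144 t=2:+1/576 = -1/288
(3j)²=20/1001 [(4 3 5; 0 0 0)], sign=+1
Σ_t [2,2]: t=2:+1/2304 = 1/2304
(3j)²=5/143 [(4 3 5; 0 3 -3)], sign=+1
⇒ 4πI² = 900/1859
I = (+1)√(900/1859/(4π)) = 0.19628026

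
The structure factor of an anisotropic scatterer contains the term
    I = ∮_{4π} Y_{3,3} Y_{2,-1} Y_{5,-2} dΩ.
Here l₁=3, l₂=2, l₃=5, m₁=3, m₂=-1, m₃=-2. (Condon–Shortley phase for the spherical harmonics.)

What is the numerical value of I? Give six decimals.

m-sum 0 ✓  L=10 even ✓  1≤5≤5 ✓
Π(2lᵢ+1) = 7×5×11 = 385
triangle coeff Δ(3,2,5) = 1/2310
Σ_t [0,0]: t=0:+1/144 = 1/144
(3j)²=10/231 [(3 2 5; 0 0 0)], sign=-1
Σ_t [0,0]: t=0:+1/4320 = 1/4320
(3j)²=1/330 [(3 2 5; 3 -1 -2)], sign=-1
⇒ 4πI² = 5/99
I = (+1)√(5/99/(4π)) = 0.06339609

0.063396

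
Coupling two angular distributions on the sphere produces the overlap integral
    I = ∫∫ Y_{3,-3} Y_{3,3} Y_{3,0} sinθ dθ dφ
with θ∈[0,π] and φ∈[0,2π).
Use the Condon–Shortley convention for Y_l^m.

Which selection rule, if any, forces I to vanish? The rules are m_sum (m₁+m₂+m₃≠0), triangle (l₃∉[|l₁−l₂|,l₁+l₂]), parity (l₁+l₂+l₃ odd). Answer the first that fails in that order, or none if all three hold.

m₁+m₂+m₃ = -3 + 3 + 0 = 0  ✓
triangle: |3−3|=0 ≤ l₃=3 ≤ 3+3=6  ✓
parity: l₁+l₂+l₃ = 9 is odd  ✗

parity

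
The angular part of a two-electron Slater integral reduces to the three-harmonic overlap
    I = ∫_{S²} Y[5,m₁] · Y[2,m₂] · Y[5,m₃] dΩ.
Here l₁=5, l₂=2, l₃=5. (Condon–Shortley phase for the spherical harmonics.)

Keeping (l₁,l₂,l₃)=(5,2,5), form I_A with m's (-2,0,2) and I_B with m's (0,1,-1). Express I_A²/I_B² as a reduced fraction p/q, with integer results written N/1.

36/5

l's match ⇒ only the (l;m) 3-j factors differ between A and B.
A: triangle coeff Δ(5,2,5) = 1/38610; Σ_t [0,2]: t=0:+1/20160 t=1:−1/1440 t=2:+1/2880 = -1/3360; (3j)²=6/715 [(5 2 5; -2 0 2)], sign=+1
B: triangle coeff Δ(5,2,5) = 1/38610; Σ_t [1,2]: t=1:−1/1152 t=2:+1/1440 = -1/5760; (3j)²=1/858 [(5 2 5; 0 1 -1)], sign=-1
I_A²/I_B² = (6/715)/(1/858) = 36/5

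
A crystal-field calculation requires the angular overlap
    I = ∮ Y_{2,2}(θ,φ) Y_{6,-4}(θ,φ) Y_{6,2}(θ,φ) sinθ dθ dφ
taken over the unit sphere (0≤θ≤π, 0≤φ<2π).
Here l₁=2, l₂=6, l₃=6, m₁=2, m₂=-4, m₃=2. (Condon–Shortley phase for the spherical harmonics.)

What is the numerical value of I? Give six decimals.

Checks pass: Σm=0; 14 even; l₃=6∈[4,8].
(2·2+1)(2·6+1)(2·6+1) = 845
Δ: 2! 2! 10! / 15! → 1/90090
sum: t=0:+1/69120 t=1:−1/14400 t=2:+1/69120 = -7/172800
3j²(2 6 6; 0 0 0) = Δ·Π!·Σ² = 14/715  (sign -1)
sum: t=0:+1/322560 = 1/322560
3j²(2 6 6; 2 -4 2) = Δ·Π!·Σ² = 18/1001  (sign +1)
combine: 4πI² = 845·14/715·18/1001 = 36/121
take √, sign -1: I = -0.15386989

-0.153870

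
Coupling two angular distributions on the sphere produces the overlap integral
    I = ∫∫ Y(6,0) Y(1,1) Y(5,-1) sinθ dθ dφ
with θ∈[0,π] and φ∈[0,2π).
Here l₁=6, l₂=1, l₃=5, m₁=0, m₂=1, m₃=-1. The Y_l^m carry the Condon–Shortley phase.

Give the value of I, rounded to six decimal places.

Rules hold: Σm=0, L=12 even, 5≤5≤7.
N = 13·3·11 = 429
Δ = 2!·10!·0!/13! = 1/858
Racah Σ t=1..1: t=1:−1/14400 = -1/14400
⇒ 3j(6 1 5; 0 0 0)² = 6/143, sgn +1
Racah Σ t=2..2: t=2:+1/34560 = 1/34560
⇒ 3j(6 1 5; 0 1 -1)² = 5/286, sgn +1
4πI² = N·(3j₀)²·(3jₘ)² = 45/143
I = +1·√(0.314685/4π) = 0.15824621

0.158246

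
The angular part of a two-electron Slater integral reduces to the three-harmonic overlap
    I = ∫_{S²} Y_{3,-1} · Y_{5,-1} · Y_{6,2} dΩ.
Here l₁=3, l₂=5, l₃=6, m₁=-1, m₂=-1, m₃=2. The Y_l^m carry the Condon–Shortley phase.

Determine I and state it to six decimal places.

0.134828

m-sum 0 ✓  L=14 even ✓  2≤6≤8 ✓
Π(2lᵢ+1) = 7×11×13 = 1001
triangle coeff Δ(3,5,6) = 1/675675
Σ_t [0,2]: t=0:+1/8640 t=1:−1/2304 t=2:+1/8640 = -7/34560
(3j)²=7/429 [(3 5 6; 0 0 0)], sign=-1
Σ_t [0,2]: t=0:+1/27648 t=1:−1/4320 t=2:+1/11520 = -1/9216
(3j)²=2/143 [(3 5 6; -1 -1 2)], sign=-1
⇒ 4πI² = 98/429
I = (+1)√(98/429/(4π)) = 0.13482780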